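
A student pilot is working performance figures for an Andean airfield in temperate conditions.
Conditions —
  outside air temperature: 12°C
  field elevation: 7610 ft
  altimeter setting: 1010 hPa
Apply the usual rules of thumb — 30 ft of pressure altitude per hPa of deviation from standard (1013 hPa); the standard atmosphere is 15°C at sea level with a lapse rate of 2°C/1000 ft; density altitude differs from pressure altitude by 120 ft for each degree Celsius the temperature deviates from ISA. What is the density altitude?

Pressure altitude = 7610 + (1013 − 1010) × 30 = 7610 + (+90) = 7700 ft.
ISA temperature at 7700 ft = 15 − 2 × (7700/1000) = -0.4°C.
ISA deviation = 12 − (-0.4) = +12.4°C.
Density altitude = 7700 + 120 × (12.4) = 9188 ft.

9188 ft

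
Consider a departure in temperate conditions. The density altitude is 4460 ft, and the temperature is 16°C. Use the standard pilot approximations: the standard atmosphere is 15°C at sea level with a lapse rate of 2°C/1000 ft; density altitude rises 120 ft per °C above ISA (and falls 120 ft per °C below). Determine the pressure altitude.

DA = PA + 120 × (OAT − (15 − 2·PA/1000)) = PA + 120·OAT − 1800 + 0.24·PA = 1.24·PA + 120·OAT − 1800.
So 1.24·PA = 4460 − 120 × 16 + 1800 = 4340.
PA = 4340 / 1.24 = 3500 ft.

3500 ft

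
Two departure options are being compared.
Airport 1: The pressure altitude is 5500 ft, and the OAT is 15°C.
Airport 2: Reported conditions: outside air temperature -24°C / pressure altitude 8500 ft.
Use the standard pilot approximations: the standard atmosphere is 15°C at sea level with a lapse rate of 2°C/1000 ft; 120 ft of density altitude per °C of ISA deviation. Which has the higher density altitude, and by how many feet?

Airport 1: ISA temp = 4°C, deviation +11°C, DA = 5500 + 120 × 11 = 6820 ft.
Airport 2: ISA temp = -2°C, deviation -22°C, DA = 8500 + 120 × (-22) = 5860 ft.
Airport 1 is higher by 6820 − 5860 = 960 ft.

Airport 1 by 960 ft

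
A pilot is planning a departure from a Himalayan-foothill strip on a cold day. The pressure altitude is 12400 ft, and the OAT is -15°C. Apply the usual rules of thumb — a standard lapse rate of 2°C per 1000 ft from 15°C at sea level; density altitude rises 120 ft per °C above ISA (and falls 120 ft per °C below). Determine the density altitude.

ISA temperature at 12400 ft = 15 − 2 × (12400/1000) = -9.8°C.
ISA deviation = -15 − (-9.8) = -5.2°C.
Density altitude = 12400 + 120 × (-5.2) = 12400 + (-624) = 11776 ft.

11776 ft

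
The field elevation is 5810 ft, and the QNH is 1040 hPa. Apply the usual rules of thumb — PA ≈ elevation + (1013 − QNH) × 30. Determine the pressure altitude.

5000 ft

Pressure correction = (1013 − 1040) × 30 = -810 ft.
Pressure altitude = 5810 + (-810) = 5000 ft.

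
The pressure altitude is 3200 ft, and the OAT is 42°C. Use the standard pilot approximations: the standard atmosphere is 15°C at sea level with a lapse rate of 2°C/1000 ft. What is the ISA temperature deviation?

ISA+33.4°C

ISA temperature at 3200 ft = 15 − 2 × (3200/1000) = 8.6°C.
Deviation = OAT − ISA = 42 − 8.6 = +33.4°C.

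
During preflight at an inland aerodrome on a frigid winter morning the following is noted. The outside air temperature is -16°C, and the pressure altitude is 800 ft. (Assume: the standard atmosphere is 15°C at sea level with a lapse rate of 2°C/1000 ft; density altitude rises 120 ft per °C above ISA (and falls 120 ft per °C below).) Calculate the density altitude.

ISA temperature at 800 ft = 15 − 2 × (800/1000) = 13.4°C.
ISA deviation = -16 − 13.4 = -29.4°C.
Density altitude = 800 + 120 × (-29.4) = 800 + (-3528) = -2728 ft.

-2728 ft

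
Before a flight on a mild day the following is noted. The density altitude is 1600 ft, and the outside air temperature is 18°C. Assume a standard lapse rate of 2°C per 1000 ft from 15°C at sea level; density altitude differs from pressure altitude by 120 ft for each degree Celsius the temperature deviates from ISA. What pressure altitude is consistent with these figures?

1000 ft

DA = PA + 120 × (OAT − (15 − 2·PA/1000)) = PA + 120·OAT − 1800 + 0.24·PA = 1.24·PA + 120·OAT − 1800.
So 1.24·PA = 1600 − 120 × 18 + 1800 = 1240.
PA = 1240 / 1.24 = 1000 ft.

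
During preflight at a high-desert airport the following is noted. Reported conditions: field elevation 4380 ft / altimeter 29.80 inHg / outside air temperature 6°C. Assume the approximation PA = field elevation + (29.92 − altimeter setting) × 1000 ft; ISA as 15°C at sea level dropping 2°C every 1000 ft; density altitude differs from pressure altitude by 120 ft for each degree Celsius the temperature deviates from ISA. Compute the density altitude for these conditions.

4500 ft

Pressure altitude = 4380 + (29.92 − 29.80) × 1000 = 4380 + (+120) = 4500 ft.
ISA temperature at 4500 ft = 15 − 2 × (4500/1000) = 6°C.
ISA deviation = 6 − 6 = 0°C.
Density altitude = 4500 + 120 × (0) = 4500 ft.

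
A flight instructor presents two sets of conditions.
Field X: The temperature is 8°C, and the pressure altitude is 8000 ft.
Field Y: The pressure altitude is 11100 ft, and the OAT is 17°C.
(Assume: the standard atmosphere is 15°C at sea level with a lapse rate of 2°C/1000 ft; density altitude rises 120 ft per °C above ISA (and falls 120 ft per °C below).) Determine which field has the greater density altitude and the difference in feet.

Field X: ISA temp = -1°C, deviation +9°C, DA = 8000 + 120 × 9 = 9080 ft.
Field Y: ISA temp = -7.2°C, deviation +24.2°C, DA = 11100 + 120 × 24.2 = 14004 ft.
Field Y is higher by 14004 − 9080 = 4924 ft.

Field Y by 4924 ft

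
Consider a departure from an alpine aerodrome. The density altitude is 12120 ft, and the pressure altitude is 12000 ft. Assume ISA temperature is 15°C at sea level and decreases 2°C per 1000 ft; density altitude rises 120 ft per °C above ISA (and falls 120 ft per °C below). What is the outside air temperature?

Density altitude − pressure altitude = 12120 − 12000 = +120 ft.
At 120 ft/°C that is an ISA deviation of 120/120 = +1°C.
ISA temperature at 12000 ft = 15 − 2 × (12000/1000) = -9°C.
OAT = ISA + deviation = -9 + (+1) = -8°C.

-8°C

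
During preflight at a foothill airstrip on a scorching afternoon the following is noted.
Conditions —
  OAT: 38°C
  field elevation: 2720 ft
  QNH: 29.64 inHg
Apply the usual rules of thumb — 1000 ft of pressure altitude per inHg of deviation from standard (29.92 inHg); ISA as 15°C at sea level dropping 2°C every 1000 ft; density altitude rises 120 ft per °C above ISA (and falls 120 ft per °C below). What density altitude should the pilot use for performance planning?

Pressure altitude = 2720 + (29.92 − 29.64) × 1000 = 2720 + (+280) = 3000 ft.
ISA temperature at 3000 ft = 15 − 2 × (3000/1000) = 9°C.
ISA deviation = 38 − 9 = +29°C.
Density altitude = 3000 + 120 × (29) = 6480 ft.

6480 ft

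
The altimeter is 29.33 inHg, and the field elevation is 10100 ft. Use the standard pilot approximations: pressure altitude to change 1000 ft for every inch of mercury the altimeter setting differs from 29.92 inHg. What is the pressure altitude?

Pressure correction = (29.92 − 29.33) × 1000 = +590 ft.
Pressure altitude = 10100 + (+590) = 10690 ft.

10690 ft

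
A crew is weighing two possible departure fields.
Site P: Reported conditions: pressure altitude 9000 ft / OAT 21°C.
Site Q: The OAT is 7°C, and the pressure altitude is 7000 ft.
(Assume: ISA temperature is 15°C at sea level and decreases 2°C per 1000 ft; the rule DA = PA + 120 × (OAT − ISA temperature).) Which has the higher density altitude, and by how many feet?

Site P by 4160 ft

Site P: ISA temp = -3°C, deviation +24°C, DA = 9000 + 120 × 24 = 11880 ft.
Site Q: ISA temp = 1°C, deviation +6°C, DA = 7000 + 120 × 6 = 7720 ft.
Site P is higher by 11880 − 7720 = 4160 ft.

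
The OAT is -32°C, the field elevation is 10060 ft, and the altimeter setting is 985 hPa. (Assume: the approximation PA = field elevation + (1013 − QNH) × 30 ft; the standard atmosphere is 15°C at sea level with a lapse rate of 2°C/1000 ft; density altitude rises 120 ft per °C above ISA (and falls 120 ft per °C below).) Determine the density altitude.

7876 ft

Pressure altitude = 10060 + (1013 − 985) × 30 = 10060 + (+840) = 10900 ft.
ISA temperature at 10900 ft = 15 − 2 × (10900/1000) = -6.8°C.
ISA deviation = -32 − (-6.8) = -25.2°C.
Density altitude = 10900 + 120 × (-25.2) = 7876 ft.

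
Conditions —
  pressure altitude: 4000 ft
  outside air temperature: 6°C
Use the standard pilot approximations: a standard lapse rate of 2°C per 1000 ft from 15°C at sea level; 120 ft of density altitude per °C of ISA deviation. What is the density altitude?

ISA temperature at 4000 ft = 15 − 2 × (4000/1000) = 7°C.
ISA deviation = 6 − 7 = -1°C.
Density altitude = 4000 + 120 × (-1) = 4000 + (-120) = 3880 ft.

3880 ft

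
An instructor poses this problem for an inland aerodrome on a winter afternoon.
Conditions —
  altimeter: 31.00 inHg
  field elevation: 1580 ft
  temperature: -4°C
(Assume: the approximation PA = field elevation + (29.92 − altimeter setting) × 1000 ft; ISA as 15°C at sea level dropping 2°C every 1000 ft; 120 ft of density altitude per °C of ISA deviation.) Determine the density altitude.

-1660 ft

Pressure altitude = 1580 + (29.92 − 31.00) × 1000 = 1580 + (-1080) = 500 ft.
ISA temperature at 500 ft = 15 − 2 × (500/1000) = 14°C.
ISA deviation = -4 − 14 = -18°C.
Density altitude = 500 + 120 × (-18) = -1660 ft.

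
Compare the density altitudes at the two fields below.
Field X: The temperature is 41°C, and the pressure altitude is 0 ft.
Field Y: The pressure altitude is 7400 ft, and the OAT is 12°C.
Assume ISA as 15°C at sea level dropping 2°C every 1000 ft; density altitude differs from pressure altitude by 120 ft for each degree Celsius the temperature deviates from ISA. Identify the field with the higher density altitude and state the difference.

Field X: ISA temp = 15°C, deviation +26°C, DA = 0 + 120 × 26 = 3120 ft.
Field Y: ISA temp = 0.2°C, deviation +11.8°C, DA = 7400 + 120 × 11.8 = 8816 ft.
Field Y is higher by 8816 − 3120 = 5696 ft.

Field Y by 5696 ft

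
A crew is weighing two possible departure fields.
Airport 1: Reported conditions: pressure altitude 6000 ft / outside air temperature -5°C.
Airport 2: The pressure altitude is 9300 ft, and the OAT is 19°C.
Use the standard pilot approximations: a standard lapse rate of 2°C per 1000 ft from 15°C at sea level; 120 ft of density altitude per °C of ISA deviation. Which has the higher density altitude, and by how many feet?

Airport 1: ISA temp = 3°C, deviation -8°C, DA = 6000 + 120 × (-8) = 5040 ft.
Airport 2: ISA temp = -3.6°C, deviation +22.6°C, DA = 9300 + 120 × 22.6 = 12012 ft.
Airport 2 is higher by 12012 − 5040 = 6972 ft.

Airport 2 by 6972 ft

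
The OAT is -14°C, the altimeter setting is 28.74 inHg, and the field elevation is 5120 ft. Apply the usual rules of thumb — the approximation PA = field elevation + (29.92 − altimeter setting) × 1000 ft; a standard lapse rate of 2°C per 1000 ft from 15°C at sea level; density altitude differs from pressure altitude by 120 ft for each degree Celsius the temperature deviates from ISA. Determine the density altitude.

Pressure altitude = 5120 + (29.92 − 28.74) × 1000 = 5120 + (+1180) = 6300 ft.
ISA temperature at 6300 ft = 15 − 2 × (6300/1000) = 2.4°C.
ISA deviation = -14 − 2.4 = -16.4°C.
Density altitude = 6300 + 120 × (-16.4) = 4332 ft.

4332 ft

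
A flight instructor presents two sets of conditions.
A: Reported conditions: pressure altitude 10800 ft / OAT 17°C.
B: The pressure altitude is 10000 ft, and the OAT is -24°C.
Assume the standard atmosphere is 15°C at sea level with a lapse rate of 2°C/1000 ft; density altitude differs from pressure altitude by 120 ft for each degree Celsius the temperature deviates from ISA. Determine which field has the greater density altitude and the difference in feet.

A by 5912 ft

A: ISA temp = -6.6°C, deviation +23.6°C, DA = 10800 + 120 × 23.6 = 13632 ft.
B: ISA temp = -5°C, deviation -19°C, DA = 10000 + 120 × (-19) = 7720 ft.
A is higher by 13632 − 7720 = 5912 ft.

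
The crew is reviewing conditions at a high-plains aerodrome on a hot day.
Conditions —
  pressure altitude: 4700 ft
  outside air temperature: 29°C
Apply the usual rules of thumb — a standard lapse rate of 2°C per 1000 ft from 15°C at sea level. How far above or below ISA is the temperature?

ISA+23.4°C

ISA temperature at 4700 ft = 15 − 2 × (4700/1000) = 5.6°C.
Deviation = OAT − ISA = 29 − 5.6 = +23.4°C.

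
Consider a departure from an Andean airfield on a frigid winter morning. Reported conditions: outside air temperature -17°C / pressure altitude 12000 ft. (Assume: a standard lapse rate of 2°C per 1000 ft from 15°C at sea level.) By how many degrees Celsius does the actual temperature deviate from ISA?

ISA temperature at 12000 ft = 15 − 2 × (12000/1000) = -9°C.
Deviation = OAT − ISA = -17 − (-9) = -8°C.

ISA-8°C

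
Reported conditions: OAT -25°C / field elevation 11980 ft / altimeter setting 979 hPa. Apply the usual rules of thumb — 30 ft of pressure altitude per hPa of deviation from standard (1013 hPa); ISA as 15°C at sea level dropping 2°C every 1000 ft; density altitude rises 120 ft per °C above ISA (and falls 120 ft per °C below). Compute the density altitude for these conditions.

11320 ft

Pressure altitude = 11980 + (1013 − 979) × 30 = 11980 + (+1020) = 13000 ft.
ISA temperature at 13000 ft = 15 − 2 × (13000/1000) = -11°C.
ISA deviation = -25 − (-11) = -14°C.
Density altitude = 13000 + 120 × (-14) = 11320 ft.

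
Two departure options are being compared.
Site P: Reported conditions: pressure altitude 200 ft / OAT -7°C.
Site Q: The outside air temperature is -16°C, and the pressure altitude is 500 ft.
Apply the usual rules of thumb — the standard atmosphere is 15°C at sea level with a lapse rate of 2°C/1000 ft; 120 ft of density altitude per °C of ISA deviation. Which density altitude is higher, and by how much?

Site P by 708 ft

Site P: ISA temp = 14.6°C, deviation -21.6°C, DA = 200 + 120 × (-21.6) = -2392 ft.
Site Q: ISA temp = 14°C, deviation -30°C, DA = 500 + 120 × (-30) = -3100 ft.
Site P is higher by -2392 − (-3100) = 708 ft.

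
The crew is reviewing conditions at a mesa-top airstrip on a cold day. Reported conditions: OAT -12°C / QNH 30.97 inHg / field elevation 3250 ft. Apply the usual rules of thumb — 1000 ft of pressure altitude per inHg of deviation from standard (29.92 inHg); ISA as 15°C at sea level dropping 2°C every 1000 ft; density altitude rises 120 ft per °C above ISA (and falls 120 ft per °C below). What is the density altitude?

-512 ft

Pressure altitude = 3250 + (29.92 − 30.97) × 1000 = 3250 + (-1050) = 2200 ft.
ISA temperature at 2200 ft = 15 − 2 × (2200/1000) = 10.6°C.
ISA deviation = -12 − 10.6 = -22.6°C.
Density altitude = 2200 + 120 × (-22.6) = -512 ft.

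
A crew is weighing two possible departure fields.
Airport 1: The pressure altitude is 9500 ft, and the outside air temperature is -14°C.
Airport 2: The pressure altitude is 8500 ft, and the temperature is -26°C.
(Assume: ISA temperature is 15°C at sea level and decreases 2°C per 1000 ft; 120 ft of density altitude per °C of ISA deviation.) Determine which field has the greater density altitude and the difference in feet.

Airport 1: ISA temp = -4°C, deviation -10°C, DA = 9500 + 120 × (-10) = 8300 ft.
Airport 2: ISA temp = -2°C, deviation -24°C, DA = 8500 + 120 × (-24) = 5620 ft.
Airport 1 is higher by 8300 − 5620 = 2680 ft.

Airport 1 by 2680 ft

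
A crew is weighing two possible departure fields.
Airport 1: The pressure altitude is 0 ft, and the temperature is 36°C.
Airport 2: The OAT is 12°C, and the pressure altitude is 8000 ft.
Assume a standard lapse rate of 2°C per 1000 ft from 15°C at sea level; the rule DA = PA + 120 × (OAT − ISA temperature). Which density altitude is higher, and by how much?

Airport 1: ISA temp = 15°C, deviation +21°C, DA = 0 + 120 × 21 = 2520 ft.
Airport 2: ISA temp = -1°C, deviation +13°C, DA = 8000 + 120 × 13 = 9560 ft.
Airport 2 is higher by 9560 − 2520 = 7040 ft.

Airport 2 by 7040 ft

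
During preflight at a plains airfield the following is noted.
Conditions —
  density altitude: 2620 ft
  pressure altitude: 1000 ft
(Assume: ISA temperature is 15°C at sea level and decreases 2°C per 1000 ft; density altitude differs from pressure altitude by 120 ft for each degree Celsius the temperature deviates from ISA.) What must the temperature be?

26.5°C

Density altitude − pressure altitude = 2620 − 1000 = +1620 ft.
At 120 ft/°C that is an ISA deviation of 1620/120 = +13.5°C.
ISA temperature at 1000 ft = 15 − 2 × (1000/1000) = 13°C.
OAT = ISA + deviation = 13 + (+13.5) = 26.5°C.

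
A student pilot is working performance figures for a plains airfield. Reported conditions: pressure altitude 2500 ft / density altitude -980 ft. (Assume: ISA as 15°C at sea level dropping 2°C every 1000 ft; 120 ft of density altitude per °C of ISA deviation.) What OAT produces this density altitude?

Density altitude − pressure altitude = -980 − 2500 = -3480 ft.
At 120 ft/°C that is an ISA deviation of -3480/120 = -29°C.
ISA temperature at 2500 ft = 15 − 2 × (2500/1000) = 10°C.
OAT = ISA + deviation = 10 + (-29) = -19°C.

-19°C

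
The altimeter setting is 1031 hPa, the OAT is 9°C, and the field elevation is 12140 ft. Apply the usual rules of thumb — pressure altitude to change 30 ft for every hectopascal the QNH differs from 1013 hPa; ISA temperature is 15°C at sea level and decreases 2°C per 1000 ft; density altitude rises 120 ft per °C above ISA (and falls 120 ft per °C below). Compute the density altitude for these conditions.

13664 ft

Pressure altitude = 12140 + (1013 − 1031) × 30 = 12140 + (-540) = 11600 ft.
ISA temperature at 11600 ft = 15 − 2 × (11600/1000) = -8.2°C.
ISA deviation = 9 − (-8.2) = +17.2°C.
Density altitude = 11600 + 120 × (17.2) = 13664 ft.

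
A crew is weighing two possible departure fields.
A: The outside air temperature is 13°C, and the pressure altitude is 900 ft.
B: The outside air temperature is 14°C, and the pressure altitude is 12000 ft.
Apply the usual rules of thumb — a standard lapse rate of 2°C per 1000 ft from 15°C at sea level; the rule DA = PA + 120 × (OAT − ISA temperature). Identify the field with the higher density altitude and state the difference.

B by 13884 ft

A: ISA temp = 13.2°C, deviation -0.2°C, DA = 900 + 120 × (-0.2) = 876 ft.
B: ISA temp = -9°C, deviation +23°C, DA = 12000 + 120 × 23 = 14760 ft.
B is higher by 14760 − 876 = 13884 ft.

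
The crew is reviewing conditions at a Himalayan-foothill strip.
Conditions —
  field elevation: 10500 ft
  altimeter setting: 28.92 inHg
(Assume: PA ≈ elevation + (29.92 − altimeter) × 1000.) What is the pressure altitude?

Pressure correction = (29.92 − 28.92) × 1000 = +1000 ft.
Pressure altitude = 10500 + (+1000) = 11500 ft.

11500 ft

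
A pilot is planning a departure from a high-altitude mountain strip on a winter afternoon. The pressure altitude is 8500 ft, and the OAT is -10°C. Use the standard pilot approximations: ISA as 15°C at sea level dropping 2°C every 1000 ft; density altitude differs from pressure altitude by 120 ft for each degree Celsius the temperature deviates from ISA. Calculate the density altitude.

7540 ft

ISA temperature at 8500 ft = 15 − 2 × (8500/1000) = -2°C.
ISA deviation = -10 − (-2) = -8°C.
Density altitude = 8500 + 120 × (-8) = 8500 + (-960) = 7540 ft.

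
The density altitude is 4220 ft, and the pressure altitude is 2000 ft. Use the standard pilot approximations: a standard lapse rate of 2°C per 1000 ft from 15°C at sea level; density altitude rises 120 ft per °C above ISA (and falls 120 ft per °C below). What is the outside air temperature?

29.5°C

Density altitude − pressure altitude = 4220 − 2000 = +2220 ft.
At 120 ft/°C that is an ISA deviation of 2220/120 = +18.5°C.
ISA temperature at 2000 ft = 15 − 2 × (2000/1000) = 11°C.
OAT = ISA + deviation = 11 + (+18.5) = 29.5°C.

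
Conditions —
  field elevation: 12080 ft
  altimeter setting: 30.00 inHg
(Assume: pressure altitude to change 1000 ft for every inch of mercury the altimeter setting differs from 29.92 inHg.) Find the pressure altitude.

12000 ft

Pressure correction = (29.92 − 30.00) × 1000 = -80 ft.
Pressure altitude = 12080 + (-80) = 12000 ft.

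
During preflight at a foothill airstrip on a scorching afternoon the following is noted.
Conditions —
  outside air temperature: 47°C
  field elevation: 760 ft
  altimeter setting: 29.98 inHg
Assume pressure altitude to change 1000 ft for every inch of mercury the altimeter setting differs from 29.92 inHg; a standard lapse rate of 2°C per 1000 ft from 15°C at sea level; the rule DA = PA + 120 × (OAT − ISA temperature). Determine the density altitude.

Pressure altitude = 760 + (29.92 − 29.98) × 1000 = 760 + (-60) = 700 ft.
ISA temperature at 700 ft = 15 − 2 × (700/1000) = 13.6°C.
ISA deviation = 47 − 13.6 = +33.4°C.
Density altitude = 700 + 120 × (33.4) = 4708 ft.

4708 ft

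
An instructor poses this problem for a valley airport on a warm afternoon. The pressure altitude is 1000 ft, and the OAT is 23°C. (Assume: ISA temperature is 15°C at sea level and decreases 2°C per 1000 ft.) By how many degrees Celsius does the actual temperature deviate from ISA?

ISA+10°C

ISA temperature at 1000 ft = 15 − 2 × (1000/1000) = 13°C.
Deviation = OAT − ISA = 23 − 13 = +10°C.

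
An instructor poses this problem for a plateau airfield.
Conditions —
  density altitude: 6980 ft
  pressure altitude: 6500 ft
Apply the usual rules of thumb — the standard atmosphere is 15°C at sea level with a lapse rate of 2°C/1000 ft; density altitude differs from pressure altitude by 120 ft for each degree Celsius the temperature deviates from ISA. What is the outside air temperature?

Density altitude − pressure altitude = 6980 − 6500 = +480 ft.
At 120 ft/°C that is an ISA deviation of 480/120 = +4°C.
ISA temperature at 6500 ft = 15 − 2 × (6500/1000) = 2°C.
OAT = ISA + deviation = 2 + (+4) = 6°C.

6°C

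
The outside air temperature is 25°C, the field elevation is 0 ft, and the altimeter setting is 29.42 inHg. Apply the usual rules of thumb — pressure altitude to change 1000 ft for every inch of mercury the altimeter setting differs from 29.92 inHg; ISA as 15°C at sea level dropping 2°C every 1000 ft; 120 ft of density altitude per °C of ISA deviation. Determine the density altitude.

Pressure altitude = 0 + (29.92 − 29.42) × 1000 = 0 + (+500) = 500 ft.
ISA temperature at 500 ft = 15 − 2 × (500/1000) = 14°C.
ISA deviation = 25 − 14 = +11°C.
Density altitude = 500 + 120 × (11) = 1820 ft.

1820 ft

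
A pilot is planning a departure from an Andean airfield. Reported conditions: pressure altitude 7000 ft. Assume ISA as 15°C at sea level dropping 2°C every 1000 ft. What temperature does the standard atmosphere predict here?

1°C

ISA temperature = 15 − 2 × (7000/1000) = 15 − 14 = 1°C.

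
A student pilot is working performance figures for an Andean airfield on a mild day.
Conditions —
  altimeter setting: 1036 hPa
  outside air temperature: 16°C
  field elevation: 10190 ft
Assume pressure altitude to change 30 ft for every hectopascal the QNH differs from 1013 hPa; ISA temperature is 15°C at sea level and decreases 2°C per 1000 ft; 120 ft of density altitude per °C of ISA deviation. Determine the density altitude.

11900 ft

Pressure altitude = 10190 + (1013 − 1036) × 30 = 10190 + (-690) = 9500 ft.
ISA temperature at 9500 ft = 15 − 2 × (9500/1000) = -4°C.
ISA deviation = 16 − (-4) = +20°C.
Density altitude = 9500 + 120 × (20) = 11900 ft.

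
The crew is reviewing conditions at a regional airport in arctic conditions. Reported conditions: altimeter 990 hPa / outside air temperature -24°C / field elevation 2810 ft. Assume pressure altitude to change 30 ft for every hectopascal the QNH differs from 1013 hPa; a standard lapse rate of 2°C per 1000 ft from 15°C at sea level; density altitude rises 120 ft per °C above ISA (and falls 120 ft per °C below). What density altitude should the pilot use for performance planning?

Pressure altitude = 2810 + (1013 − 990) × 30 = 2810 + (+690) = 3500 ft.
ISA temperature at 3500 ft = 15 − 2 × (3500/1000) = 8°C.
ISA deviation = -24 − 8 = -32°C.
Density altitude = 3500 + 120 × (-32) = -340 ft.

-340 ft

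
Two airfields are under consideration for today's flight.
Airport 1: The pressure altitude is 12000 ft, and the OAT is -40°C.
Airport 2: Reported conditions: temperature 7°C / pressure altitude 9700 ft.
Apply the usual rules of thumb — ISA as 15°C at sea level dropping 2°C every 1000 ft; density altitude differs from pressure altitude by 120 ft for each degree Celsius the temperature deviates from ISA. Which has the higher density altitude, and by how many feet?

Airport 2 by 2788 ft

Airport 1: ISA temp = -9°C, deviation -31°C, DA = 12000 + 120 × (-31) = 8280 ft.
Airport 2: ISA temp = -4.4°C, deviation +11.4°C, DA = 9700 + 120 × 11.4 = 11068 ft.
Airport 2 is higher by 11068 − 8280 = 2788 ft.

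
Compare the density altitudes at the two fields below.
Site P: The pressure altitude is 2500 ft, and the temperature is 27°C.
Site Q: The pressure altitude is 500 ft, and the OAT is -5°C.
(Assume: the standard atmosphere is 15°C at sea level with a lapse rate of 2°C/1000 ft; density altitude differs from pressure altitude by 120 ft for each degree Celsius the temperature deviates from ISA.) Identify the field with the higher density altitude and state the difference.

Site P by 6320 ft

Site P: ISA temp = 10°C, deviation +17°C, DA = 2500 + 120 × 17 = 4540 ft.
Site Q: ISA temp = 14°C, deviation -19°C, DA = 500 + 120 × (-19) = -1780 ft.
Site P is higher by 4540 − (-1780) = 6320 ft.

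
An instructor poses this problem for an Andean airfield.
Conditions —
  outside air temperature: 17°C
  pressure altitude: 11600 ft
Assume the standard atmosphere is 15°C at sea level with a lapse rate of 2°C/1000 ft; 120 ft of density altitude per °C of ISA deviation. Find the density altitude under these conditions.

14624 ft

ISA temperature at 11600 ft = 15 − 2 × (11600/1000) = -8.2°C.
ISA deviation = 17 − (-8.2) = +25.2°C.
Density altitude = 11600 + 120 × (25.2) = 11600 + (+3024) = 14624 ft.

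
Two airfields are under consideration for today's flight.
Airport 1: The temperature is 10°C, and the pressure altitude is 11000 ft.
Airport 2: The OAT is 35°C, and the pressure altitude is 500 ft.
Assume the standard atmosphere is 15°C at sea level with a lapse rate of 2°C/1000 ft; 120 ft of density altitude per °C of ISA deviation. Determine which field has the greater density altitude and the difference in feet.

Airport 1 by 10020 ft

Airport 1: ISA temp = -7°C, deviation +17°C, DA = 11000 + 120 × 17 = 13040 ft.
Airport 2: ISA temp = 14°C, deviation +21°C, DA = 500 + 120 × 21 = 3020 ft.
Airport 1 is higher by 13040 − 3020 = 10020 ft.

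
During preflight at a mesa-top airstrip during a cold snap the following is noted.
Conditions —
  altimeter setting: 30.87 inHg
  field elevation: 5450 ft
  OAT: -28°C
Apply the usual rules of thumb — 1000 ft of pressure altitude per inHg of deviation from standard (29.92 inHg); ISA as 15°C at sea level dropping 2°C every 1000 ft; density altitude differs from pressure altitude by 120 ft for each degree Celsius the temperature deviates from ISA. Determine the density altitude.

Pressure altitude = 5450 + (29.92 − 30.87) × 1000 = 5450 + (-950) = 4500 ft.
ISA temperature at 4500 ft = 15 − 2 × (4500/1000) = 6°C.
ISA deviation = -28 − 6 = -34°C.
Density altitude = 4500 + 120 × (-34) = 420 ft.

420 ft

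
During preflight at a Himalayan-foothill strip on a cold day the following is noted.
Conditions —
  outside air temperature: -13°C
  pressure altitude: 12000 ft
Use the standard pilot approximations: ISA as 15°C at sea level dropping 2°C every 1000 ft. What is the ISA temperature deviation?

ISA-4°C

ISA temperature at 12000 ft = 15 − 2 × (12000/1000) = -9°C.
Deviation = OAT − ISA = -13 − (-9) = -4°C.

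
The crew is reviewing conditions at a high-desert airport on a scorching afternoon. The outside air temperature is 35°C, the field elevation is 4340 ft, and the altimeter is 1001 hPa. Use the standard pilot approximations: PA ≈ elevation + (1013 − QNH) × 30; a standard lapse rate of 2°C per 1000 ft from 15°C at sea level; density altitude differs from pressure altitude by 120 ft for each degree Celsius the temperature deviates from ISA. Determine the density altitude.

8228 ft

Pressure altitude = 4340 + (1013 − 1001) × 30 = 4340 + (+360) = 4700 ft.
ISA temperature at 4700 ft = 15 − 2 × (4700/1000) = 5.6°C.
ISA deviation = 35 − 5.6 = +29.4°C.
Density altitude = 4700 + 120 × (29.4) = 8228 ft.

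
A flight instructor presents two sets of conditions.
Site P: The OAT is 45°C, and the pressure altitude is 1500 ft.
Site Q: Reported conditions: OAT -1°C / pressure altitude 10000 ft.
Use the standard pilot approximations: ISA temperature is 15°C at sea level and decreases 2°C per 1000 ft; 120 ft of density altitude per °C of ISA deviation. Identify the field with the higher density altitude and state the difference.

Site Q by 5020 ft

Site P: ISA temp = 12°C, deviation +33°C, DA = 1500 + 120 × 33 = 5460 ft.
Site Q: ISA temp = -5°C, deviation +4°C, DA = 10000 + 120 × 4 = 10480 ft.
Site Q is higher by 10480 − 5460 = 5020 ft.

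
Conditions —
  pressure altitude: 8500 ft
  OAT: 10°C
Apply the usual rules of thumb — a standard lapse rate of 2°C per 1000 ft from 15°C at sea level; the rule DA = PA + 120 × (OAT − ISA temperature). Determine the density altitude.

9940 ft

ISA temperature at 8500 ft = 15 − 2 × (8500/1000) = -2°C.
ISA deviation = 10 − (-2) = +12°C.
Density altitude = 8500 + 120 × (12) = 8500 + (+1440) = 9940 ft.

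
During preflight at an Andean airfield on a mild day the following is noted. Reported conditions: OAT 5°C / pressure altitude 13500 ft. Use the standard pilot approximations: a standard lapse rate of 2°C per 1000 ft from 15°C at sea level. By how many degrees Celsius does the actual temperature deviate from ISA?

ISA temperature at 13500 ft = 15 − 2 × (13500/1000) = -12°C.
Deviation = OAT − ISA = 5 − (-12) = +17°C.

ISA+17°C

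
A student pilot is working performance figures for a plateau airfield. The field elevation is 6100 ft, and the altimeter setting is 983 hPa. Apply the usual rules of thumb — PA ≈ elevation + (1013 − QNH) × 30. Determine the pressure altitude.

7000 ft

Pressure correction = (1013 − 983) × 30 = +900 ft.
Pressure altitude = 6100 + (+900) = 7000 ft.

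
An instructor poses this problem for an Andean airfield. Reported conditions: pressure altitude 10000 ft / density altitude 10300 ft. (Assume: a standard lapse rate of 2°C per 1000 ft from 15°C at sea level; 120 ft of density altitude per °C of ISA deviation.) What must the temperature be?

Density altitude − pressure altitude = 10300 − 10000 = +300 ft.
At 120 ft/°C that is an ISA deviation of 300/120 = +2.5°C.
ISA temperature at 10000 ft = 15 − 2 × (10000/1000) = -5°C.
OAT = ISA + deviation = -5 + (+2.5) = -2.5°C.

-2.5°C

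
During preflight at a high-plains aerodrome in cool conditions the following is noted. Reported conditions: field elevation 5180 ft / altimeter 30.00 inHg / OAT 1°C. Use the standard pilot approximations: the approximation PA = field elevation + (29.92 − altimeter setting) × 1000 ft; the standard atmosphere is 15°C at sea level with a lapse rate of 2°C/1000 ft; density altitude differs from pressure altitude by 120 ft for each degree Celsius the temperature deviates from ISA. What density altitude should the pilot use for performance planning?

Pressure altitude = 5180 + (29.92 − 30.00) × 1000 = 5180 + (-80) = 5100 ft.
ISA temperature at 5100 ft = 15 − 2 × (5100/1000) = 4.8°C.
ISA deviation = 1 − 4.8 = -3.8°C.
Density altitude = 5100 + 120 × (-3.8) = 4644 ft.

4644 ft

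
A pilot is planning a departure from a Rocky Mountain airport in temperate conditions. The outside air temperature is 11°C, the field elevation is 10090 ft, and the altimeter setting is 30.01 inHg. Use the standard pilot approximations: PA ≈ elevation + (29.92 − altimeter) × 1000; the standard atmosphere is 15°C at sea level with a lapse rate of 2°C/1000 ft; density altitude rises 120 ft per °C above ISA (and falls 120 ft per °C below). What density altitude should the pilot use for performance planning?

Pressure altitude = 10090 + (29.92 − 30.01) × 1000 = 10090 + (-90) = 10000 ft.
ISA temperature at 10000 ft = 15 − 2 × (10000/1000) = -5°C.
ISA deviation = 11 − (-5) = +16°C.
Density altitude = 10000 + 120 × (16) = 11920 ft.

11920 ft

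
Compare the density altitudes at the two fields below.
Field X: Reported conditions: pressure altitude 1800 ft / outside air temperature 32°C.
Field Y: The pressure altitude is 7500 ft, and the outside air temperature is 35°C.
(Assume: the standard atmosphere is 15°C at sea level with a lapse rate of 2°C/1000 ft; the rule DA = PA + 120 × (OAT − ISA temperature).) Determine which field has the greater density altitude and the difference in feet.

Field X: ISA temp = 11.4°C, deviation +20.6°C, DA = 1800 + 120 × 20.6 = 4272 ft.
Field Y: ISA temp = 0°C, deviation +35°C, DA = 7500 + 120 × 35 = 11700 ft.
Field Y is higher by 11700 − 4272 = 7428 ft.

Field Y by 7428 ft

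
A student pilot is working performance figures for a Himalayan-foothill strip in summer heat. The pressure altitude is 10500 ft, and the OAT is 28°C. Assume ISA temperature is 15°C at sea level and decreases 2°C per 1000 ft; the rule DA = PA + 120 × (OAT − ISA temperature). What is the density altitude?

14580 ft

ISA temperature at 10500 ft = 15 − 2 × (10500/1000) = -6°C.
ISA deviation = 28 − (-6) = +34°C.
Density altitude = 10500 + 120 × (34) = 10500 + (+4080) = 14580 ft.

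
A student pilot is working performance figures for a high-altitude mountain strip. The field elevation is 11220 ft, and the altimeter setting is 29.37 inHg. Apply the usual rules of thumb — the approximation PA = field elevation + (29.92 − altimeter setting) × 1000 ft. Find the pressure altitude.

11770 ft

Pressure correction = (29.92 − 29.37) × 1000 = +550 ft.
Pressure altitude = 11220 + (+550) = 11770 ft.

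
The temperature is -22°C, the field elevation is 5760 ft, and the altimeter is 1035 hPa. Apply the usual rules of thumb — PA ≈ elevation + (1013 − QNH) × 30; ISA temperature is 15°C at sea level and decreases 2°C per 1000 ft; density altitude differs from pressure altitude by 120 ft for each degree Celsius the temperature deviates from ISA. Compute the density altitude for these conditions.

Pressure altitude = 5760 + (1013 − 1035) × 30 = 5760 + (-660) = 5100 ft.
ISA temperature at 5100 ft = 15 − 2 × (5100/1000) = 4.8°C.
ISA deviation = -22 − 4.8 = -26.8°C.
Density altitude = 5100 + 120 × (-26.8) = 1884 ft.

1884 ft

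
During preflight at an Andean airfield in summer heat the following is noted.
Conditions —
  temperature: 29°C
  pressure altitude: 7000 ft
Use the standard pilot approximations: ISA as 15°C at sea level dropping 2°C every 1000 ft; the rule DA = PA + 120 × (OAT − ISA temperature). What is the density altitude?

ISA temperature at 7000 ft = 15 − 2 × (7000/1000) = 1°C.
ISA deviation = 29 − 1 = +28°C.
Density altitude = 7000 + 120 × (28) = 7000 + (+3360) = 10360 ft.

10360 ft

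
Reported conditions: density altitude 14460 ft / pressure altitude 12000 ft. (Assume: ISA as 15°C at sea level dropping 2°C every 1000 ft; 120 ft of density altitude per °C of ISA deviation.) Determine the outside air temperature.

Density altitude − pressure altitude = 14460 − 12000 = +2460 ft.
At 120 ft/°C that is an ISA deviation of 2460/120 = +20.5°C.
ISA temperature at 12000 ft = 15 − 2 × (12000/1000) = -9°C.
OAT = ISA + deviation = -9 + (+20.5) = 11.5°C.

11.5°C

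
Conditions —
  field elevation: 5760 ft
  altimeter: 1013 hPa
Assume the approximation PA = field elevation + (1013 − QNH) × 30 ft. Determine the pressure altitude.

Pressure correction = (1013 − 1013) × 30 = 0 ft.
Pressure altitude = 5760 + (0) = 5760 ft.

5760 ft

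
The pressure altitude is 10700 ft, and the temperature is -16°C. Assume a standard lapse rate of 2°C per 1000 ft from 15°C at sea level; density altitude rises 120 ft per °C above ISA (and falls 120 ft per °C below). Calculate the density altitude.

9548 ft

ISA temperature at 10700 ft = 15 − 2 × (10700/1000) = -6.4°C.
ISA deviation = -16 − (-6.4) = -9.6°C.
Density altitude = 10700 + 120 × (-9.6) = 10700 + (-1152) = 9548 ft.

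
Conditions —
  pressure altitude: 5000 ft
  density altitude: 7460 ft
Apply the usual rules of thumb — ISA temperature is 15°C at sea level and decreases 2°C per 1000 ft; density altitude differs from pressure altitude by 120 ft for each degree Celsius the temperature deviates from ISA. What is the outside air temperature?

25.5°C

Density altitude − pressure altitude = 7460 − 5000 = +2460 ft.
At 120 ft/°C that is an ISA deviation of 2460/120 = +20.5°C.
ISA temperature at 5000 ft = 15 − 2 × (5000/1000) = 5°C.
OAT = ISA + deviation = 5 + (+20.5) = 25.5°C.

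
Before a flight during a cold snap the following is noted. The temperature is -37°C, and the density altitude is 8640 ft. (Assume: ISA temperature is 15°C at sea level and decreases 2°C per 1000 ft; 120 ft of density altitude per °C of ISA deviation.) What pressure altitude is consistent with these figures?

12000 ft

DA = PA + 120 × (OAT − (15 − 2·PA/1000)) = PA + 120·OAT − 1800 + 0.24·PA = 1.24·PA + 120·OAT − 1800.
So 1.24·PA = 8640 − 120 × (-37) + 1800 = 14880.
PA = 14880 / 1.24 = 12000 ft.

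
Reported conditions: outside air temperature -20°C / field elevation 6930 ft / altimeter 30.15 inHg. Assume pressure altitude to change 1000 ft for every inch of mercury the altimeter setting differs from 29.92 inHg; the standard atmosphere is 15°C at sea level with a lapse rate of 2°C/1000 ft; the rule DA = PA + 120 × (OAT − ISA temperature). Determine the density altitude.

Pressure altitude = 6930 + (29.92 − 30.15) × 1000 = 6930 + (-230) = 6700 ft.
ISA temperature at 6700 ft = 15 − 2 × (6700/1000) = 1.6°C.
ISA deviation = -20 − 1.6 = -21.6°C.
Density altitude = 6700 + 120 × (-21.6) = 4108 ft.

4108 ft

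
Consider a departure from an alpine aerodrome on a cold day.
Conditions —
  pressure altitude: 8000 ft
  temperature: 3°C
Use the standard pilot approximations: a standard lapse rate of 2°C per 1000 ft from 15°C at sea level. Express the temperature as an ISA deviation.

ISA+4°C

ISA temperature at 8000 ft = 15 − 2 × (8000/1000) = -1°C.
Deviation = OAT − ISA = 3 − (-1) = +4°C.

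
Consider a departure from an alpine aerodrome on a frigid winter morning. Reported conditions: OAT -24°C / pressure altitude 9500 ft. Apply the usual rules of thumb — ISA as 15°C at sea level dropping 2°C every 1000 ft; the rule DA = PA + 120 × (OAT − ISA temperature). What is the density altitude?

ISA temperature at 9500 ft = 15 − 2 × (9500/1000) = -4°C.
ISA deviation = -24 − (-4) = -20°C.
Density altitude = 9500 + 120 × (-20) = 9500 + (-2400) = 7100 ft.

7100 ft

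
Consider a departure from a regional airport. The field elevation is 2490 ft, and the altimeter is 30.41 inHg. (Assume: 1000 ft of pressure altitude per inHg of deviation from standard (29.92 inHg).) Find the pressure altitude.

2000 ft

Pressure correction = (29.92 − 30.41) × 1000 = -490 ft.
Pressure altitude = 2490 + (-490) = 2000 ft.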